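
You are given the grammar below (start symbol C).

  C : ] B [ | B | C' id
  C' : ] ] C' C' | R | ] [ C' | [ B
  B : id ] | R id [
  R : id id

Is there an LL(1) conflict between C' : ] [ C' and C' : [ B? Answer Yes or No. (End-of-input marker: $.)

No

FIRST(] [ C') = { ] } and FIRST([ B) = { [ }.
The FIRST sets are disjoint and neither alternative is nullable — no conflict.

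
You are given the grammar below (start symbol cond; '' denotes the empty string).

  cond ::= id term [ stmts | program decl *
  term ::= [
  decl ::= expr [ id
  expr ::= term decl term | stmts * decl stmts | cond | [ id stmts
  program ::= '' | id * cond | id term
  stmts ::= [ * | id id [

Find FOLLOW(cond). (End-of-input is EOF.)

cond is the start symbol, so EOF ∈ FOLLOW(cond).
In expr ::= cond: cond is at the end, add FOLLOW(expr) = { [ }.
In program ::= id * cond: cond is at the end, add FOLLOW(program) = { [, id }.
Union: FOLLOW(cond) = { EOF, [, id }.

{ EOF, [, id }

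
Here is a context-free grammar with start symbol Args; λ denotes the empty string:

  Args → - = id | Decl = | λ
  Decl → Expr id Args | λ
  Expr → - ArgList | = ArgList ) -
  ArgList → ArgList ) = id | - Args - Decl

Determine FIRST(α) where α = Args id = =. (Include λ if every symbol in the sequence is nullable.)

Add FIRST(Args)\{λ} = { -, = }; Args is nullable, continue.
id is a terminal; add {id} and stop.

{ -, =, id }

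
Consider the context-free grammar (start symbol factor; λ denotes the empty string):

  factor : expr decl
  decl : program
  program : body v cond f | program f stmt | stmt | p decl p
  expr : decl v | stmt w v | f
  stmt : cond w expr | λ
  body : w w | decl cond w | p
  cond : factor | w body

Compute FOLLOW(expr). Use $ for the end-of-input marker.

{ $, f, p, v, w }

In factor : expr decl: add FIRST(decl)\{λ} = { f, p, v, w }.
  Since decl is nullable, also add FOLLOW(factor) = { $, f, w }.
In stmt : cond w expr: expr is at the end, add FOLLOW(stmt) = { $, f, p, v, w }.
Union: FOLLOW(expr) = { $, f, p, v, w }.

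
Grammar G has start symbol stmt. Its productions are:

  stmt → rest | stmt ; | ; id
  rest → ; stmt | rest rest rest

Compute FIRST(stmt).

From stmt → rest: add FIRST(rest) = { ; }.
From stmt → stmt ;: add FIRST(stmt) = { ; }.
stmt → ; id contributes {;}.
Union: FIRST(stmt) = { ; }.

{ ; }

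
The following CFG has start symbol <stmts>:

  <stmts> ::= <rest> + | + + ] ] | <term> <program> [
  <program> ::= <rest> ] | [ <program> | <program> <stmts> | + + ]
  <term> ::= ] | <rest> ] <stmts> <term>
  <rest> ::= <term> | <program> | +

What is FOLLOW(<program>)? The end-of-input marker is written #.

{ +, [, ] }

In <stmts> ::= <term> <program> [: add FIRST([) = { [ }.
In <program> ::= [ <program>: <program> is at the end, add FOLLOW(<program>) = { +, [, ] }.
In <program> ::= <program> <stmts>: add FIRST(<stmts>) = { +, [, ] }.
In <rest> ::= <program>: <program> is at the end, add FOLLOW(<rest>) = { +, ] }.
Union: FOLLOW(<program>) = { +, [, ] }.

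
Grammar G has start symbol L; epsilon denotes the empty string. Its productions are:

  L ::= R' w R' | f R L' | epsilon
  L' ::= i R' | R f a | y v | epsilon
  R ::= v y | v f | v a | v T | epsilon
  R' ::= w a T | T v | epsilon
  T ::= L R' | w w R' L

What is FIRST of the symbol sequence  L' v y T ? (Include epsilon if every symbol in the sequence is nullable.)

Add FIRST(L')\{epsilon} = { f, i, v, y }; L' is nullable, continue.
v is a terminal; add {v} and stop.

{ f, i, v, y }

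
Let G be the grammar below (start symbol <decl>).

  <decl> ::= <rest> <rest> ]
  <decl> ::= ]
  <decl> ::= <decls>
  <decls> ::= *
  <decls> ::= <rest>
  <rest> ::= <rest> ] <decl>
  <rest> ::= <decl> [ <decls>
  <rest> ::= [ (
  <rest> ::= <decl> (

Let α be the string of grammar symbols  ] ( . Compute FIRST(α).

] is a terminal; add {]} and stop.

{ ] }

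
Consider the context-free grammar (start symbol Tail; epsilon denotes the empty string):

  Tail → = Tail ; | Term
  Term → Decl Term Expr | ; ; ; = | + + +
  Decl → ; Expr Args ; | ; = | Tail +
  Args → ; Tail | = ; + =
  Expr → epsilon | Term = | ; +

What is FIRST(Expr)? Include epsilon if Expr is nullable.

{ +, ;, =, epsilon }

Expr → epsilon contributes epsilon.
From Expr → Term =: add FIRST(Term) = { +, ;, = }.
Expr → ; + contributes {;}.
Union: FIRST(Expr) = { +, ;, =, epsilon }.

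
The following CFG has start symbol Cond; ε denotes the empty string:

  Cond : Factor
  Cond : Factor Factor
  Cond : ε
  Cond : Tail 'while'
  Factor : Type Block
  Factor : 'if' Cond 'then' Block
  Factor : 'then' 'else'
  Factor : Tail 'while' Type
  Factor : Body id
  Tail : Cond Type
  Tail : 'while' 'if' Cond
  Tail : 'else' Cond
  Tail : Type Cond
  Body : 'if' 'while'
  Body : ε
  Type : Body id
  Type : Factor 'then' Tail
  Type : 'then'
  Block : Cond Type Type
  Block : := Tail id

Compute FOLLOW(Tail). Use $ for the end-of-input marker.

{ $, 'else', 'if', 'then', 'while', :=, id }

In Cond : Tail 'while': add FIRST('while') = { 'while' }.
In Factor : Tail 'while' Type: add FIRST('while' Type) = { 'while' }.
In Type : Factor 'then' Tail: Tail is at the end, add FOLLOW(Type) = { $, 'else', 'if', 'then', 'while', :=, id }.
In Block : := Tail id: add FIRST(id) = { id }.
Union: FOLLOW(Tail) = { $, 'else', 'if', 'then', 'while', :=, id }.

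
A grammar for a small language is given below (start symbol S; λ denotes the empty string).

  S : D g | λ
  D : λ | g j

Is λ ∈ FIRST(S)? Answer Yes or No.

S has an λ-production, so S ⇒ λ.

Yes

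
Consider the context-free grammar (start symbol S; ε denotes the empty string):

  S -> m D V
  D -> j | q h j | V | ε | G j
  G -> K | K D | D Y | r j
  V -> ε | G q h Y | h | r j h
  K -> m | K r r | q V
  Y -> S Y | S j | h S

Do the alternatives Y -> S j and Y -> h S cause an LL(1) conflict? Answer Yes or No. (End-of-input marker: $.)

FIRST(S j) = { m } and FIRST(h S) = { h }.
The FIRST sets are disjoint and neither alternative is nullable — no conflict.

No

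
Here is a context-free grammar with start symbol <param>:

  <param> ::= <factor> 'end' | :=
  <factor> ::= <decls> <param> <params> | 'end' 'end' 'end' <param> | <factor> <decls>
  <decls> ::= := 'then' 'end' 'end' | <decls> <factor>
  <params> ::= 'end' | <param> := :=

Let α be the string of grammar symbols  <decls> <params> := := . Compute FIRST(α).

Add FIRST(<decls>) = { := }; <decls> is not nullable, stop.

{ := }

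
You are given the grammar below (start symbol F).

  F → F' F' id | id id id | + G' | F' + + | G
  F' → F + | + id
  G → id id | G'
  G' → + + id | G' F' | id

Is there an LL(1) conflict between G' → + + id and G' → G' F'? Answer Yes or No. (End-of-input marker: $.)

Yes

FIRST(+ + id) = { + } and FIRST(G' F') = { +, id }.
Both contain +, so the two alternatives are not disjoint — LL(1) conflict.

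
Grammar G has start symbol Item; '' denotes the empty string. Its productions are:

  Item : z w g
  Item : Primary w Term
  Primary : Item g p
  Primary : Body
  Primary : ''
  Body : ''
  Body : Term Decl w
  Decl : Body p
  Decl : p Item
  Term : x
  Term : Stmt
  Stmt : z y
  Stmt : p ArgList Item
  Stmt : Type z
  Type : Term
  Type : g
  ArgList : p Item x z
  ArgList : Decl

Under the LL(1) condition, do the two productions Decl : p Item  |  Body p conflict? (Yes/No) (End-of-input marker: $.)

Yes

FIRST(p Item) = { p } and FIRST(Body p) = { g, p, x, z }.
Both contain p, so the two alternatives are not disjoint — LL(1) conflict.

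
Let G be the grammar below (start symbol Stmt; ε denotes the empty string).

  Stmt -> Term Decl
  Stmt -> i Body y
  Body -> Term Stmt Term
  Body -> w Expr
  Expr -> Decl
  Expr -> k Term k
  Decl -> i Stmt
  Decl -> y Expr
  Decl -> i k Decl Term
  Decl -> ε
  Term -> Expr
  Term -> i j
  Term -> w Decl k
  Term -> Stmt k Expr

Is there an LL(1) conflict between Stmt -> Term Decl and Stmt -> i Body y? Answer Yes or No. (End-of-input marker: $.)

FIRST(Term Decl) = { i, k, w, y, ε } and FIRST(i Body y) = { i }.
Both contain i, so the two alternatives are not disjoint — LL(1) conflict.

Yes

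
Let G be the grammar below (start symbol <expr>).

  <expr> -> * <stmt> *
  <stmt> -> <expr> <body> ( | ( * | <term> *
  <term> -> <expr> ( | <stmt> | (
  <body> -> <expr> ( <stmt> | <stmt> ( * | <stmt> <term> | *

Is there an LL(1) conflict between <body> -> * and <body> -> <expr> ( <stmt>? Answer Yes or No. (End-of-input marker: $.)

Yes

FIRST(*) = { * } and FIRST(<expr> ( <stmt>) = { * }.
Both contain *, so the two alternatives are not disjoint — LL(1) conflict.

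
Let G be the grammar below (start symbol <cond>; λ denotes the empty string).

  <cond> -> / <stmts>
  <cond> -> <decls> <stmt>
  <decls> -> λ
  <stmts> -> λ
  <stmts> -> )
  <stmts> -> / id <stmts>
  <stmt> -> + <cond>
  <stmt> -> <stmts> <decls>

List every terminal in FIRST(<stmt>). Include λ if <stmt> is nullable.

{ ), +, /, λ }

<stmt> -> + <cond> contributes {+}.
From <stmt> -> <stmts> <decls>: <stmts>, <decls> nullable, take FIRST(<stmts>) ∪ FIRST(<decls>) = { ), / }; also λ since the whole RHS is nullable.
Union: FIRST(<stmt>) = { ), +, /, λ }.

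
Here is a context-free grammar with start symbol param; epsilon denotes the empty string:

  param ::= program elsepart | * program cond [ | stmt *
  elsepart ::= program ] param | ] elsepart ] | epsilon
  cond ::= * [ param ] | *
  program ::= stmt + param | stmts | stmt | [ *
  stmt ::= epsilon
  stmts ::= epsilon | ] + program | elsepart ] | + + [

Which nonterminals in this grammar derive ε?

{ elsepart, param, program, stmt, stmts }

Directly nullable (have an epsilon-production): elsepart, stmt, stmts.
program ::= stmts with every symbol nullable, so program is nullable.
param ::= program elsepart with every symbol nullable, so param is nullable.
No other nonterminal has a production whose RHS symbols are all nullable.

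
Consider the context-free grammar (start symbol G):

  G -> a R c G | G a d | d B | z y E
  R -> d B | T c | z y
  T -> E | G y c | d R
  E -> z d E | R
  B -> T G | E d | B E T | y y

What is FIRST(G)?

G -> a R c G contributes {a}.
From G -> G a d: add FIRST(G) = { a, d, z }.
G -> d B contributes {d}.
G -> z y E contributes {z}.
Union: FIRST(G) = { a, d, z }.

{ a, d, z }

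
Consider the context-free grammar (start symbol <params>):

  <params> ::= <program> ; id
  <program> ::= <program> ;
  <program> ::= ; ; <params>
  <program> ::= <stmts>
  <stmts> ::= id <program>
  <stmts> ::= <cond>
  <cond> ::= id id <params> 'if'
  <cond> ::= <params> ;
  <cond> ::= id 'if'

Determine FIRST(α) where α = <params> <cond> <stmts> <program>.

{ ;, id }

Add FIRST(<params>) = { ;, id }; <params> is not nullable, stop.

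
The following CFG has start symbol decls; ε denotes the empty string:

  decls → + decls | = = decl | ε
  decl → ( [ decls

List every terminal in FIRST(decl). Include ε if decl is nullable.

decl → ( [ decls contributes {(}.
Union: FIRST(decl) = { ( }.

{ ( }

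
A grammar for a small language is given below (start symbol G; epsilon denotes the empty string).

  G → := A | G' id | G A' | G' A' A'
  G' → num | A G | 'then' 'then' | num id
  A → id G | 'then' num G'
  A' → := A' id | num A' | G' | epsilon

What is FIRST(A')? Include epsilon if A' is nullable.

{ 'then', :=, id, num, epsilon }

A' → := A' id contributes {:=}.
A' → num A' contributes {num}.
From A' → G': add FIRST(G') = { 'then', id, num }.
A' → epsilon contributes epsilon.
Union: FIRST(A') = { 'then', :=, id, num, epsilon }.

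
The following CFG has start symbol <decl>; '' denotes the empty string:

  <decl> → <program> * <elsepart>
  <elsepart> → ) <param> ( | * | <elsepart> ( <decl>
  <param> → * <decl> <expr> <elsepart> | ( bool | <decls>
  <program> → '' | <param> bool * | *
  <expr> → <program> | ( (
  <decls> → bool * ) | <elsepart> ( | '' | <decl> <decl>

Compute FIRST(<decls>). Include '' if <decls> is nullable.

<decls> → bool * ) contributes {bool}.
From <decls> → <elsepart> (: add FIRST(<elsepart>) = { ), * }.
<decls> → '' contributes ''.
From <decls> → <decl> <decl>: add FIRST(<decl>) = { (, ), *, bool }.
Union: FIRST(<decls>) = { (, ), *, bool, '' }.

{ (, ), *, bool, '' }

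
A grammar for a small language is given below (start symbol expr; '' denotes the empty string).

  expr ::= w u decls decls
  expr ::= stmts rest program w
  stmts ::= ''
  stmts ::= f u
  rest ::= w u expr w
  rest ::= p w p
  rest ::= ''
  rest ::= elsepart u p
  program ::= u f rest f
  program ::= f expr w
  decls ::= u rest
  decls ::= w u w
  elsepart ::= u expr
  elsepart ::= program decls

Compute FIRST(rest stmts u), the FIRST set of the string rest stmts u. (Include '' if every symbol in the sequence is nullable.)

{ f, p, u, w }

Add FIRST(rest)\{''} = { f, p, u, w }; rest is nullable, continue.
Add FIRST(stmts)\{''} = { f }; stmts is nullable, continue.
u is a terminal; add {u} and stop.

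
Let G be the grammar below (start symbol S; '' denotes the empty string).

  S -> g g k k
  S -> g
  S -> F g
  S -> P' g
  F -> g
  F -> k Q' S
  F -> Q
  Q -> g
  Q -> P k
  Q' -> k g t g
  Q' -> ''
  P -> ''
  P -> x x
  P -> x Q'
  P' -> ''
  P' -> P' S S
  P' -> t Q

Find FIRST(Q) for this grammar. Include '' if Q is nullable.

Q -> g contributes {g}.
From Q -> P k: P nullable, take FIRST(P) ∪ {k} = { k, x }.
Union: FIRST(Q) = { g, k, x }.

{ g, k, x }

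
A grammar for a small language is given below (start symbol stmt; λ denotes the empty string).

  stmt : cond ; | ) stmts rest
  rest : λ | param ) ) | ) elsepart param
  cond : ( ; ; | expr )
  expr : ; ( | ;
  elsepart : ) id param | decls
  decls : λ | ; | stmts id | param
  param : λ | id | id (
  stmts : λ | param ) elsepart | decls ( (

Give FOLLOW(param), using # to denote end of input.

In rest : param ) ): add FIRST() )) = { ) }.
In rest : ) elsepart param: param is at the end, add FOLLOW(rest) = { # }.
In elsepart : ) id param: param is at the end, add FOLLOW(elsepart) = { #, ), id }.
In decls : param: param is at the end, add FOLLOW(decls) = { #, (, ), id }.
In stmts : param ) elsepart: add FIRST() elsepart) = { ) }.
Union: FOLLOW(param) = { #, (, ), id }.

{ #, (, ), id }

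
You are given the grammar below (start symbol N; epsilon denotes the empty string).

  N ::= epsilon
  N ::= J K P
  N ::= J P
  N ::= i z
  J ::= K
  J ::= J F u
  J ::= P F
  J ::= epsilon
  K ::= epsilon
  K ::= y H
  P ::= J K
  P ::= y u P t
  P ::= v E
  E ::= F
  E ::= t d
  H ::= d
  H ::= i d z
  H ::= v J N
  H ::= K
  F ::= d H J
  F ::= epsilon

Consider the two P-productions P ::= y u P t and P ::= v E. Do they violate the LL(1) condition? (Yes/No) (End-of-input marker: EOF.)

No

FIRST(y u P t) = { y } and FIRST(v E) = { v }.
The FIRST sets are disjoint and neither alternative is nullable — no conflict.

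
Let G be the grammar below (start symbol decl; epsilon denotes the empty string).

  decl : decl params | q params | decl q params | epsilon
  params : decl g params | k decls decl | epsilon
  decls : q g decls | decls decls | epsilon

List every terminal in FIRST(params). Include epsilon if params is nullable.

{ g, k, q, epsilon }

From params : decl g params: decl nullable, take FIRST(decl) ∪ {g} = { g, k, q }.
params : k decls decl contributes {k}.
params : epsilon contributes epsilon.
Union: FIRST(params) = { g, k, q, epsilon }.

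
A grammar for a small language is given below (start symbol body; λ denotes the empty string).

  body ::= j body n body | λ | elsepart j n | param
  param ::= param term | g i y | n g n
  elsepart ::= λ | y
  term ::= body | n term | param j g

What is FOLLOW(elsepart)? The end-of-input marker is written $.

In body ::= elsepart j n: add FIRST(j n) = { j }.
Union: FOLLOW(elsepart) = { j }.

{ j }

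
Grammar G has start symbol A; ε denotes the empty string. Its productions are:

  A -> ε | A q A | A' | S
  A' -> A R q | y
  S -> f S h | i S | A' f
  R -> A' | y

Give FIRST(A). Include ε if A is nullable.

A -> ε contributes ε.
From A -> A q A: A nullable, take FIRST(A) ∪ {q} = { f, i, q, y }.
From A -> A': add FIRST(A') = { f, i, q, y }.
From A -> S: add FIRST(S) = { f, i, q, y }.
Union: FIRST(A) = { f, i, q, y, ε }.

{ f, i, q, y, ε }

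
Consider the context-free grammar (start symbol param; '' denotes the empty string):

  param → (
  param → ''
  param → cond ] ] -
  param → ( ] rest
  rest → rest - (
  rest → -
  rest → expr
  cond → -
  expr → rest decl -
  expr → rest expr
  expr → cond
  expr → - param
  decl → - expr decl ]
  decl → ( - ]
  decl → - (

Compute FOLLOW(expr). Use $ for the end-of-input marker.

{ $, (, - }

In rest → expr: expr is at the end, add FOLLOW(rest) = { $, (, - }.
In expr → rest expr: expr is at the end, add FOLLOW(expr) = { $, (, - }.
In decl → - expr decl ]: add FIRST(decl ]) = { (, - }.
Union: FOLLOW(expr) = { $, (, - }.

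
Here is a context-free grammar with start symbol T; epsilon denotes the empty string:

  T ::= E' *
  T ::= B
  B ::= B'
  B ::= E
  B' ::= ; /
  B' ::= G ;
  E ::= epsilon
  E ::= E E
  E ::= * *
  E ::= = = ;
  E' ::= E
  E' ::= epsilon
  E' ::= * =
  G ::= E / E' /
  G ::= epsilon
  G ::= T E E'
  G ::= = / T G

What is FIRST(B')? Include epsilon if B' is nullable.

B' ::= ; / contributes {;}.
From B' ::= G ;: G nullable, take FIRST(G) ∪ {;} = { *, /, ;, = }.
Union: FIRST(B') = { *, /, ;, = }.

{ *, /, ;, = }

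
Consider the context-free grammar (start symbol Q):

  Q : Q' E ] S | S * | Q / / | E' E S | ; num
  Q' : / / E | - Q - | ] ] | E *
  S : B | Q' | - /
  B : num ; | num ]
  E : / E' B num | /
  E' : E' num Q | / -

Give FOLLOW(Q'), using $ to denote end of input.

In Q : Q' E ] S: add FIRST(E ] S) = { / }.
In S : Q': Q' is at the end, add FOLLOW(S) = { $, *, -, /, num }.
Union: FOLLOW(Q') = { $, *, -, /, num }.

{ $, *, -, /, num }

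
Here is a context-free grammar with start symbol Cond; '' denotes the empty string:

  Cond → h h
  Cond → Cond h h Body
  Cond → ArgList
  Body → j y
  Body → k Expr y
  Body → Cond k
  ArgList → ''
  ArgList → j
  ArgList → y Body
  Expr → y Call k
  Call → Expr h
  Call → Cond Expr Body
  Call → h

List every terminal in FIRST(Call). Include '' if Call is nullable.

From Call → Expr h: add FIRST(Expr) = { y }.
From Call → Cond Expr Body: Cond nullable, take FIRST(Cond) ∪ FIRST(Expr) = { h, j, y }.
Call → h contributes {h}.
Union: FIRST(Call) = { h, j, y }.

{ h, j, y }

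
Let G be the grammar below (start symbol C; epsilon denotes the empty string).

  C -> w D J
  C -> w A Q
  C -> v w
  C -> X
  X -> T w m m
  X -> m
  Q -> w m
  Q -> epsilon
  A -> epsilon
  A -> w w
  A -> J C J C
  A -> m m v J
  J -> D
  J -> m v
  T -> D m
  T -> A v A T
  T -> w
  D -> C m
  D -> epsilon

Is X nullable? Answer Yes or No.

Nullable nonterminals: A, D, J, Q.
No production of X has an RHS whose symbols are all nullable, so X is not nullable.

No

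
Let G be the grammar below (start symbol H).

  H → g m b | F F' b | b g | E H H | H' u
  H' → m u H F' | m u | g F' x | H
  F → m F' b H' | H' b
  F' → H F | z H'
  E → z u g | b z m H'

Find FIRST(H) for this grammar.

{ b, g, m, z }

H → g m b contributes {g}.
From H → F F' b: add FIRST(F) = { b, g, m, z }.
H → b g contributes {b}.
From H → E H H: add FIRST(E) = { b, z }.
From H → H' u: add FIRST(H') = { b, g, m, z }.
Union: FIRST(H) = { b, g, m, z }.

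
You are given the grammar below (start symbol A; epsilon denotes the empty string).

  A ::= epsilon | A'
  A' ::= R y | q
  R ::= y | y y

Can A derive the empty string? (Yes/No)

Yes

A has an epsilon-production, so A ⇒ epsilon.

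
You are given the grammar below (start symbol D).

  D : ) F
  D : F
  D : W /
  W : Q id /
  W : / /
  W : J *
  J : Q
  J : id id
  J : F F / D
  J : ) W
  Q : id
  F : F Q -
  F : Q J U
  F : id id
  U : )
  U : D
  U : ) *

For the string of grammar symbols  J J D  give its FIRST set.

Add FIRST(J) = { ), id }; J is not nullable, stop.

{ ), id }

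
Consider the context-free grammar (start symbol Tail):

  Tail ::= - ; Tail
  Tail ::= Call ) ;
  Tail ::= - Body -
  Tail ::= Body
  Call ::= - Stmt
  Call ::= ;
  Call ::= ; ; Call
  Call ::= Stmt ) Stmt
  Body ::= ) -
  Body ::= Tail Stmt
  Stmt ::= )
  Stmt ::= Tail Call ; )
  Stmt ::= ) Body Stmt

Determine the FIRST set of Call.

{ ), -, ; }

Call ::= - Stmt contributes {-}.
Call ::= ; contributes {;}.
Call ::= ; ; Call contributes {;}.
From Call ::= Stmt ) Stmt: add FIRST(Stmt) = { ), -, ; }.
Union: FIRST(Call) = { ), -, ; }.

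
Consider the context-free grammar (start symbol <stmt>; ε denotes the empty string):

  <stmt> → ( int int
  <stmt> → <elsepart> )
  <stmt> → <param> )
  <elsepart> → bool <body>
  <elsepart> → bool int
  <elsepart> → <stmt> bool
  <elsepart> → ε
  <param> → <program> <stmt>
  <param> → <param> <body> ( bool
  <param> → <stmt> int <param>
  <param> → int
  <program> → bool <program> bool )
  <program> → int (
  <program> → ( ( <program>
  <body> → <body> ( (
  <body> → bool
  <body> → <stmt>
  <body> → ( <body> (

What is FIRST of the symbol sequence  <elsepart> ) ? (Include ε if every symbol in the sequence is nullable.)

{ (, ), bool, int }

Add FIRST(<elsepart>)\{ε} = { (, ), bool, int }; <elsepart> is nullable, continue.
) is a terminal; add {)} and stop.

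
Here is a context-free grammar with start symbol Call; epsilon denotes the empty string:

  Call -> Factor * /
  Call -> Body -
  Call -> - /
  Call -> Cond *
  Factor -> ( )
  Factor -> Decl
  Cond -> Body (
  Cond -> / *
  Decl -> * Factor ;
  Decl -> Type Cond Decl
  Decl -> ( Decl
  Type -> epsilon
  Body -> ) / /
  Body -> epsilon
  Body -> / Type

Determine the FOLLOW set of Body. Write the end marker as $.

In Call -> Body -: add FIRST(-) = { - }.
In Cond -> Body (: add FIRST(() = { ( }.
Union: FOLLOW(Body) = { (, - }.

{ (, - }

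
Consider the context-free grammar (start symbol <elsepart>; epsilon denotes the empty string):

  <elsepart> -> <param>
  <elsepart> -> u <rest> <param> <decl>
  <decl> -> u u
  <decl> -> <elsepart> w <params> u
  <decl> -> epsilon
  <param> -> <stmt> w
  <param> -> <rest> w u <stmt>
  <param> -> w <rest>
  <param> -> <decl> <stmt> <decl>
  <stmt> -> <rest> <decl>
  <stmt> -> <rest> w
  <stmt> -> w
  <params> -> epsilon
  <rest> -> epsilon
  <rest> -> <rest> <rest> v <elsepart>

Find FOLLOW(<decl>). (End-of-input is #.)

In <elsepart> -> u <rest> <param> <decl>: <decl> is at the end, add FOLLOW(<elsepart>) = { #, u, v, w }.
In <param> -> <decl> <stmt> <decl>: add FIRST(<stmt> <decl>)\{epsilon} = { u, v, w }.
  Since <stmt> <decl> is nullable, also add FOLLOW(<param>) = { #, u, v, w }.
In <param> -> <decl> <stmt> <decl>: <decl> is at the end, add FOLLOW(<param>) = { #, u, v, w }.
In <stmt> -> <rest> <decl>: <decl> is at the end, add FOLLOW(<stmt>) = { #, u, v, w }.
Union: FOLLOW(<decl>) = { #, u, v, w }.

{ #, u, v, w }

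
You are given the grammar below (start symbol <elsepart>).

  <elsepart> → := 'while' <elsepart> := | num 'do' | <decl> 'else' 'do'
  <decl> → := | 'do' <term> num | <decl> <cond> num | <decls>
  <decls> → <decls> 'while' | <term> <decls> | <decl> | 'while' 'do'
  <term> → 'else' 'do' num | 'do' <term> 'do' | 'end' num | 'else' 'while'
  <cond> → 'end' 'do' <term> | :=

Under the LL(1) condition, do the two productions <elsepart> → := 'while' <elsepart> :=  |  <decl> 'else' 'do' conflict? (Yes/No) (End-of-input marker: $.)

Yes

FIRST(:= 'while' <elsepart> :=) = { := } and FIRST(<decl> 'else' 'do') = { 'do', 'else', 'end', 'while', := }.
Both contain :=, so the two alternatives are not disjoint — LL(1) conflict.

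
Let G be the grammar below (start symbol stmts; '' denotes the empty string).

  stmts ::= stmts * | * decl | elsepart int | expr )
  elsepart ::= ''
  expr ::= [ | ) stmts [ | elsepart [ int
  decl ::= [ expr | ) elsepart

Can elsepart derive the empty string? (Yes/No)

elsepart has an ''-production, so elsepart ⇒ ''.

Yes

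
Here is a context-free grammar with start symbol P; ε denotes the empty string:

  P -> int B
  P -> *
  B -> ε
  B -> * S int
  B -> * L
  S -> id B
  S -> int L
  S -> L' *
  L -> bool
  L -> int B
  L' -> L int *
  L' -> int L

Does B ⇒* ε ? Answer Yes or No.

B has an ε-production, so B ⇒ ε.

Yes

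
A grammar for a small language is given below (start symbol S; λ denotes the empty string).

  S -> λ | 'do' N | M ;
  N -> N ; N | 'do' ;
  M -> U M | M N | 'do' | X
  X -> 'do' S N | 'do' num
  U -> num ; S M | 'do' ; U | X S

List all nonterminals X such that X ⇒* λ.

{ S }

Directly nullable (have an λ-production): S.
No other nonterminal has a production whose RHS symbols are all nullable.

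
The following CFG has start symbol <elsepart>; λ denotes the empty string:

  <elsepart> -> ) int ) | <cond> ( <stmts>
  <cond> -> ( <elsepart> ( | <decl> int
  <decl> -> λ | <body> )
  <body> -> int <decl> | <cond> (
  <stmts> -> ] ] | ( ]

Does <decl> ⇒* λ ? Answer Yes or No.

Yes

<decl> has an λ-production, so <decl> ⇒ λ.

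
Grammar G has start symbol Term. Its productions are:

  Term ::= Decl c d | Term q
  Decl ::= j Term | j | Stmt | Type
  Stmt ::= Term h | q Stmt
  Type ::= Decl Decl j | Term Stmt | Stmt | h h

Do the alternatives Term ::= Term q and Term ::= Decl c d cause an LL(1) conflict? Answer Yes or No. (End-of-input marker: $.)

FIRST(Term q) = { h, j, q } and FIRST(Decl c d) = { h, j, q }.
Both contain h, so the two alternatives are not disjoint — LL(1) conflict.

Yes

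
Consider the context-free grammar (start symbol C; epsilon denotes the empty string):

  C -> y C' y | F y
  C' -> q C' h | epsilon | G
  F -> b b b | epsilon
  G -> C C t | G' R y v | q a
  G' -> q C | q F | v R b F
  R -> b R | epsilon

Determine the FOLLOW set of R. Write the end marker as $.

{ b, y }

In G -> G' R y v: add FIRST(y v) = { y }.
In G' -> v R b F: add FIRST(b F) = { b }.
In R -> b R: R is at the end, add FOLLOW(R) = { b, y }.
Union: FOLLOW(R) = { b, y }.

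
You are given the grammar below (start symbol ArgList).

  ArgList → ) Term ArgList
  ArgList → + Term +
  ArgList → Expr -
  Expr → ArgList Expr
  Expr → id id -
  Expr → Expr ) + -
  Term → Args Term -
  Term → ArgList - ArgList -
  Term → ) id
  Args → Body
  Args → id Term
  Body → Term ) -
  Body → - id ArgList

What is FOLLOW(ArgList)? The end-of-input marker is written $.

ArgList is the start symbol, so $ ∈ FOLLOW(ArgList).
In ArgList → ) Term ArgList: ArgList is at the end, add FOLLOW(ArgList) = { $, ), +, -, id }.
In Expr → ArgList Expr: add FIRST(Expr) = { ), +, id }.
In Term → ArgList - ArgList -: add FIRST(- ArgList -) = { - }.
In Term → ArgList - ArgList -: add FIRST(-) = { - }.
In Body → - id ArgList: ArgList is at the end, add FOLLOW(Body) = { ), +, -, id }.
Union: FOLLOW(ArgList) = { $, ), +, -, id }.

{ $, ), +, -, id }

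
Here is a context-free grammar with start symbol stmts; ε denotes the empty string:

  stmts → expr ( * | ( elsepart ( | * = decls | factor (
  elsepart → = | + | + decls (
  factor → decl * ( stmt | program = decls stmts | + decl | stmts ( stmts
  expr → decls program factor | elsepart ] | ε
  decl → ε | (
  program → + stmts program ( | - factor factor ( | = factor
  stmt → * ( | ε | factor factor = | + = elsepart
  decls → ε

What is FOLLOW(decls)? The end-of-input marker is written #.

{ #, (, *, +, -, = }

In stmts → * = decls: decls is at the end, add FOLLOW(stmts) = { #, (, *, +, -, = }.
In elsepart → + decls (: add FIRST(() = { ( }.
In factor → program = decls stmts: add FIRST(stmts) = { (, *, +, -, = }.
In expr → decls program factor: add FIRST(program factor) = { +, -, = }.
Union: FOLLOW(decls) = { #, (, *, +, -, = }.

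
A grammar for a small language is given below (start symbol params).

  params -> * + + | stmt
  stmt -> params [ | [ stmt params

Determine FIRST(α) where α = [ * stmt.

{ [ }

[ is a terminal; add {[} and stop.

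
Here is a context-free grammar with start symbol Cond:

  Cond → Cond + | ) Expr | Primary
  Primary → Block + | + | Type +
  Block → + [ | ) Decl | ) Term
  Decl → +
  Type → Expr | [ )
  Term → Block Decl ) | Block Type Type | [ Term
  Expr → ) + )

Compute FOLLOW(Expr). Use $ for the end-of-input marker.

{ $, ), +, [ }

In Cond → ) Expr: Expr is at the end, add FOLLOW(Cond) = { $, + }.
In Type → Expr: Expr is at the end, add FOLLOW(Type) = { ), +, [ }.
Union: FOLLOW(Expr) = { $, ), +, [ }.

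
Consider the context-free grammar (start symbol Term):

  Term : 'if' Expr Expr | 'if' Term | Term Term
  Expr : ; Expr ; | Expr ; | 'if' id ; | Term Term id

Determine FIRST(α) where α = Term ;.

{ 'if' }

Add FIRST(Term) = { 'if' }; Term is not nullable, stop.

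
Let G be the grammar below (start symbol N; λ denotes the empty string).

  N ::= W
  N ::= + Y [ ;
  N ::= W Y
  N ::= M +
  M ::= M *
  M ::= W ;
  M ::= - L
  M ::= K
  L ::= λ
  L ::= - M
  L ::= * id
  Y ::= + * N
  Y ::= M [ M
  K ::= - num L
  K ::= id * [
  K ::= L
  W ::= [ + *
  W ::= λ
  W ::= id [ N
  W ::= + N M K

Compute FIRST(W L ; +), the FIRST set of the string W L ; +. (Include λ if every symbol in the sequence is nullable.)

{ *, +, -, ;, [, id }

Add FIRST(W)\{λ} = { +, [, id }; W is nullable, continue.
Add FIRST(L)\{λ} = { *, - }; L is nullable, continue.
; is a terminal; add {;} and stop.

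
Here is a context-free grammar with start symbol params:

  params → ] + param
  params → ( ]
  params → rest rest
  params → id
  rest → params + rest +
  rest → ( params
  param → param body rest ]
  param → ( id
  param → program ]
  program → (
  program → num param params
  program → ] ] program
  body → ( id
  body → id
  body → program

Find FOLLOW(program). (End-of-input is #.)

{ (, ], id }

In param → program ]: add FIRST(]) = { ] }.
In program → ] ] program: program is at the end, add FOLLOW(program) = { (, ], id }.
In body → program: program is at the end, add FOLLOW(body) = { (, ], id }.
Union: FOLLOW(program) = { (, ], id }.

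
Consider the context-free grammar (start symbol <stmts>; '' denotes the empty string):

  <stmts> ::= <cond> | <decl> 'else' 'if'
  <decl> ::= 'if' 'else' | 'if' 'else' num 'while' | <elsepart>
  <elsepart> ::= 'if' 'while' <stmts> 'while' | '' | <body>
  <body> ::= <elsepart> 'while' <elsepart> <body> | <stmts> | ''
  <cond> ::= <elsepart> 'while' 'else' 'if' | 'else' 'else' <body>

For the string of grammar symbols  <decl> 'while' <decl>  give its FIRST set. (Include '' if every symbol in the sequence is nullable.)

Add FIRST(<decl>)\{''} = { 'else', 'if', 'while' }; <decl> is nullable, continue.
'while' is a terminal; add {'while'} and stop.

{ 'else', 'if', 'while' }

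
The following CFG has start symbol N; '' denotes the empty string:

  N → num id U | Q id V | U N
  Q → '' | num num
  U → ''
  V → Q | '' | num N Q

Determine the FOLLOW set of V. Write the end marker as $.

{ $, num }

In N → Q id V: V is at the end, add FOLLOW(N) = { $, num }.
Union: FOLLOW(V) = { $, num }.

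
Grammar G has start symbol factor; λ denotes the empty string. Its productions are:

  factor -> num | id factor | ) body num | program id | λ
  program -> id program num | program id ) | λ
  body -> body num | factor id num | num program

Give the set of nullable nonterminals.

{ factor, program }

Directly nullable (have an λ-production): factor, program.
No other nonterminal has a production whose RHS symbols are all nullable.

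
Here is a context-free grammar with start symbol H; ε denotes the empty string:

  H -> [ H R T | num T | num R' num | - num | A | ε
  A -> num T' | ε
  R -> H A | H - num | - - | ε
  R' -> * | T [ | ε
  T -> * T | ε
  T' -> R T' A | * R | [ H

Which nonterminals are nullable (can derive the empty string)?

{ A, H, R, R', T }

Directly nullable (have an ε-production): H, A, R, R', T.
No other nonterminal has a production whose RHS symbols are all nullable.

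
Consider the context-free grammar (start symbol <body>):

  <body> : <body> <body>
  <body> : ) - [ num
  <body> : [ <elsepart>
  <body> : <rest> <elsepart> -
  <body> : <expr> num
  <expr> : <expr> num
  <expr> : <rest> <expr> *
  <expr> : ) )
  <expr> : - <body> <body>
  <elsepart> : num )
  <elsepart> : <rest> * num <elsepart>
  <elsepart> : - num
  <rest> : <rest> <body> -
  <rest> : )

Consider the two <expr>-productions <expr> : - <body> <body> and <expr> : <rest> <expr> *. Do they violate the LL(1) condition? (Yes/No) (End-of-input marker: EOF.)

FIRST(- <body> <body>) = { - } and FIRST(<rest> <expr> *) = { ) }.
The FIRST sets are disjoint and neither alternative is nullable — no conflict.

No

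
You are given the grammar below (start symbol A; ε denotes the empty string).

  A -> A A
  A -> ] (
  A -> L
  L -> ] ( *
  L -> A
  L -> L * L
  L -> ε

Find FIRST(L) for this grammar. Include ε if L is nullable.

{ *, ], ε }

L -> ] ( * contributes {]}.
From L -> A: add FIRST(A) = { *, ], ε } (including ε since A is nullable).
From L -> L * L: L nullable, take FIRST(L) ∪ {*} = { *, ] }.
L -> ε contributes ε.
Union: FIRST(L) = { *, ], ε }.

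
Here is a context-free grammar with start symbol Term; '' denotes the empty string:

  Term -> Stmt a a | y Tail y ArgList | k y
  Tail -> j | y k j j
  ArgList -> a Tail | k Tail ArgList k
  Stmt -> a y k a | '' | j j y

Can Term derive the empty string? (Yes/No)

Nullable nonterminals: Stmt.
No production of Term has an RHS whose symbols are all nullable, so Term is not nullable.

No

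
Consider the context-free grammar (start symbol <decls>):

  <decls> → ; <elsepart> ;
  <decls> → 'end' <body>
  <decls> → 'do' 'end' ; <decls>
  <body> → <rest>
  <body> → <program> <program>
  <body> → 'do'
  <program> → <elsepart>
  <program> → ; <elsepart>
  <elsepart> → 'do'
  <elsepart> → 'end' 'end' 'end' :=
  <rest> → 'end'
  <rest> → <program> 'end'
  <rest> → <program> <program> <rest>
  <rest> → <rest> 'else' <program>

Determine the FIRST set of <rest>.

{ 'do', 'end', ; }

<rest> → 'end' contributes {'end'}.
From <rest> → <program> 'end': add FIRST(<program>) = { 'do', 'end', ; }.
From <rest> → <program> <program> <rest>: add FIRST(<program>) = { 'do', 'end', ; }.
From <rest> → <rest> 'else' <program>: add FIRST(<rest>) = { 'do', 'end', ; }.
Union: FIRST(<rest>) = { 'do', 'end', ; }.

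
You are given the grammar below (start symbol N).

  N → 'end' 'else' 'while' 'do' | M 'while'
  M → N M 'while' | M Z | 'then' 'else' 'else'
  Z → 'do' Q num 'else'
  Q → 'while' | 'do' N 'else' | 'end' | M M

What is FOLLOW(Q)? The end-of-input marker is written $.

{ num }

In Z → 'do' Q num 'else': add FIRST(num 'else') = { num }.
Union: FOLLOW(Q) = { num }.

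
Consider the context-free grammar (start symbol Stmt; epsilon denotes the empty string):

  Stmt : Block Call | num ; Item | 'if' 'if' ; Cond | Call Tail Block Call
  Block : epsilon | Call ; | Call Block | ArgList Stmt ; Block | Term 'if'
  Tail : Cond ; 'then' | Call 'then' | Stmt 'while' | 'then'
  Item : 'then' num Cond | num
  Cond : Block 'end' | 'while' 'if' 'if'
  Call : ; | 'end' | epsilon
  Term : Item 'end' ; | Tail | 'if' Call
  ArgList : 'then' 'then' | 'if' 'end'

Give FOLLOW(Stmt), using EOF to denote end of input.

Stmt is the start symbol, so EOF ∈ FOLLOW(Stmt).
In Block : ArgList Stmt ; Block: add FIRST(; Block) = { ; }.
In Tail : Stmt 'while': add FIRST('while') = { 'while' }.
Union: FOLLOW(Stmt) = { EOF, 'while', ; }.

{ EOF, 'while', ; }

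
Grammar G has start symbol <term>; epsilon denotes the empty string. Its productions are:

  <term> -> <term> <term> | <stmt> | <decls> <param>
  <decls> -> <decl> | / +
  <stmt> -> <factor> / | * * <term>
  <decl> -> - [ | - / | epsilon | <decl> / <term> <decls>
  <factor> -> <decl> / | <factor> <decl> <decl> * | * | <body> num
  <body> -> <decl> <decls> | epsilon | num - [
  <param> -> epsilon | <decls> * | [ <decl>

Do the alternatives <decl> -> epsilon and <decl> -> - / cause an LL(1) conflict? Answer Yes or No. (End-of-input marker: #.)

Yes

FIRST(epsilon) = { epsilon } and FIRST(- /) = { - }.
The first alternative is nullable and FOLLOW(<decl>) = { #, *, -, /, [, num } shares - with FIRST of the second — conflict.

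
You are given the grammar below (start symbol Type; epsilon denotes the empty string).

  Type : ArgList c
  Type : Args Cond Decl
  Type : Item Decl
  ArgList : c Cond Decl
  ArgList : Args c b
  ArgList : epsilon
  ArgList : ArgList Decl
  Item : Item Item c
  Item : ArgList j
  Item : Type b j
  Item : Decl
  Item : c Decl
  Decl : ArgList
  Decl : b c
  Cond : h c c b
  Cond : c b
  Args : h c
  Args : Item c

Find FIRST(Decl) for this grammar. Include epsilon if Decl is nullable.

{ b, c, h, j, epsilon }

From Decl : ArgList: add FIRST(ArgList) = { b, c, h, j, epsilon } (including epsilon since ArgList is nullable).
Decl : b c contributes {b}.
Union: FIRST(Decl) = { b, c, h, j, epsilon }.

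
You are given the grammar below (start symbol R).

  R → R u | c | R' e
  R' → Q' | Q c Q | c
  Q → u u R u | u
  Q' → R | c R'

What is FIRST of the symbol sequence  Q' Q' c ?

Add FIRST(Q') = { c, u }; Q' is not nullable, stop.

{ c, u }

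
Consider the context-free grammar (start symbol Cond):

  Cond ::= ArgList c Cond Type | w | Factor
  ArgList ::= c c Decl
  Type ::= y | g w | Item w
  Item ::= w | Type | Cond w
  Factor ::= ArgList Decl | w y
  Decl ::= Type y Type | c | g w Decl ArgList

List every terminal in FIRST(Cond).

From Cond ::= ArgList c Cond Type: add FIRST(ArgList) = { c }.
Cond ::= w contributes {w}.
From Cond ::= Factor: add FIRST(Factor) = { c, w }.
Union: FIRST(Cond) = { c, w }.

{ c, w }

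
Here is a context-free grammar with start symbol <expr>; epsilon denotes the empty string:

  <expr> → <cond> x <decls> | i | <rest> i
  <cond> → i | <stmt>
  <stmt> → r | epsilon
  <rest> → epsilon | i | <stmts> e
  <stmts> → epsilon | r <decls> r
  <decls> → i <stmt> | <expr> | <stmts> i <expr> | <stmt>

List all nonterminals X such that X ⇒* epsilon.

{ <cond>, <decls>, <rest>, <stmt>, <stmts> }

Directly nullable (have an epsilon-production): <stmt>, <rest>, <stmts>.
<cond> → <stmt> with every symbol nullable, so <cond> is nullable.
<decls> → <stmt> with every symbol nullable, so <decls> is nullable.
No other nonterminal has a production whose RHS symbols are all nullable.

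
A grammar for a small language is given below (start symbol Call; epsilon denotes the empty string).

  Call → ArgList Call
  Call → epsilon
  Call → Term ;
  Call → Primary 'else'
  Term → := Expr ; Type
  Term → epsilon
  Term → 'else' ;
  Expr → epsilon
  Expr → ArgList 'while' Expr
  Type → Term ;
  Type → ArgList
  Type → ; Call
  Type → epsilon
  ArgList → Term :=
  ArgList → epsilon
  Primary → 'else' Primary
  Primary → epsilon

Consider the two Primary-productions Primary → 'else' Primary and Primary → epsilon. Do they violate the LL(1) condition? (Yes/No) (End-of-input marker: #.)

FIRST('else' Primary) = { 'else' } and FIRST(epsilon) = { epsilon }.
The second alternative is nullable and FOLLOW(Primary) = { 'else' } shares 'else' with FIRST of the first — conflict.

Yes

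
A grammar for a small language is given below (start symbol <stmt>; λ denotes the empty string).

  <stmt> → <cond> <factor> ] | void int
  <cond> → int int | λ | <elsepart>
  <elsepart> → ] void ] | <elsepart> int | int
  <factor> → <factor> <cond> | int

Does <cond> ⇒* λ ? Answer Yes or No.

Yes

<cond> has an λ-production, so <cond> ⇒ λ.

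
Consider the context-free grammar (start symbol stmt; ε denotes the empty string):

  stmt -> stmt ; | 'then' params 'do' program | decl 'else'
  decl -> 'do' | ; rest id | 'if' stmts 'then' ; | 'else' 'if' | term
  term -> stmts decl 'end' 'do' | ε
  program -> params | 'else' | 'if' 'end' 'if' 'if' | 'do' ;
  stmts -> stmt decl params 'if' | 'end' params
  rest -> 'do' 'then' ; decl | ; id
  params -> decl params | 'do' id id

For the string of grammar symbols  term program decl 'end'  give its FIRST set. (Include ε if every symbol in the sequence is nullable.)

Add FIRST(term)\{ε} = { 'do', 'else', 'end', 'if', 'then', ; }; term is nullable, continue.
Add FIRST(program) = { 'do', 'else', 'end', 'if', 'then', ; }; program is not nullable, stop.

{ 'do', 'else', 'end', 'if', 'then', ; }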